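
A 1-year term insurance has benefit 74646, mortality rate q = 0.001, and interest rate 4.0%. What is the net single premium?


NSP = benefit * q * v
v = 1/(1+i) = 0.961538
NSP = 74646 * 0.001 * 0.961538
= 71.775


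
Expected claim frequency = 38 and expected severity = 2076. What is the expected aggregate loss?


E[S] = E[N] * E[X]
= 38 * 2076
= 78888


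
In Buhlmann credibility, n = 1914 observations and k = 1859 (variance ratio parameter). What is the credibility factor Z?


Z = n / (n + k)
= 1914 / (1914 + 1859)
= 1914 / 3773
= 0.5073


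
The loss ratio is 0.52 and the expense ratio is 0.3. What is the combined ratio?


Combined ratio = loss ratio + expense ratio
= 0.52 + 0.3
= 0.82


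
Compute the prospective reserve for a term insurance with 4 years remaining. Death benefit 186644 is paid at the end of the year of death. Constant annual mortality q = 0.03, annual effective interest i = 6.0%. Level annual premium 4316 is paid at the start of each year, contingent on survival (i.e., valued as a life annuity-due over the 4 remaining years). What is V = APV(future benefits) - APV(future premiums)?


v = 1/(1+i) = 0.943396
APV(future benefits) per unit = sum_{k=0}^{3} k_p_x * q * v^(k+1) = 0.099588
APV(future benefits) = 186644 * 0.099588 = 18587.5758
Life annuity-due factor ä_{x:4} = sum_{k=0}^{3} k_p_x * v^k = 3.51879
APV(future premiums) = 4316 * 3.51879 = 15187.0969
V = 18587.5758 - 15187.0969
= 3400.4788


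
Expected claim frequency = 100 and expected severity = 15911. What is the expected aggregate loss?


E[S] = E[N] * E[X]
= 100 * 15911
= 1.5911e+06


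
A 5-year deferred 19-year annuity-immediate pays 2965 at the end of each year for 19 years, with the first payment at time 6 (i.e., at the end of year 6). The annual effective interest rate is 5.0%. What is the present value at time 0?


PV at time 5 of the 19-year annuity-immediate:
a_n = 2965 * (1-(1+0.05)^(-19))/0.05 = 35832.9763
Discount back 5 years to time 0:
PV = 35832.9763 * (1+0.05)^(-5)
= 35832.9763 * 0.783526
= 28076.0746


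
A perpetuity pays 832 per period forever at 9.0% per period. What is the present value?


PV = PMT / i
= 832 / 0.09
= 9244.4444


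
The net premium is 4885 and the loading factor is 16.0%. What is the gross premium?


Gross = net * (1 + loading)
= 4885 * (1 + 0.16)
= 4885 * 1.16
= 5666.6


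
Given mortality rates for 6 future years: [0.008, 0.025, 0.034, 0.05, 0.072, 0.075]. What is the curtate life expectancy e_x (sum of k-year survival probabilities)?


e_x = sum_{k=1}^{n} k_p_x
k_p_x values:
  1_p_x = 0.992
  2_p_x = 0.9672
  3_p_x = 0.934315
  4_p_x = 0.887599
  5_p_x = 0.823692
  6_p_x = 0.761915
e_x = 5.3667


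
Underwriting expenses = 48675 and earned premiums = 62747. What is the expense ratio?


Expense ratio = expenses / premiums
= 48675 / 62747
= 0.7757


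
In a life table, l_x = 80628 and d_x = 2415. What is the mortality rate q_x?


q_x = d_x / l_x
= 2415 / 80628
= 0.03


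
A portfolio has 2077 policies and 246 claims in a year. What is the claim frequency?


frequency = claims / policies
= 246 / 2077
= 0.1184


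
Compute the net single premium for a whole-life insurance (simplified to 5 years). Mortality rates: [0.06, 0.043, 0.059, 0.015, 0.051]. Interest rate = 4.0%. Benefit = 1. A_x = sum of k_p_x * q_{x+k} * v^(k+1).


v = 0.961538
Year 0: k_p_x=1.0, q=0.06, term=0.057692
Year 1: k_p_x=0.94, q=0.043, term=0.037371
Year 2: k_p_x=0.89958, q=0.059, term=0.047184
Year 3: k_p_x=0.846505, q=0.015, term=0.010854
Year 4: k_p_x=0.833807, q=0.051, term=0.034952
A_x = 0.1881


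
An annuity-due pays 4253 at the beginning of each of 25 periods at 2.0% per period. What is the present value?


PV_due = PMT * (1-(1+i)^(-n))/i * (1+i)
PV_immediate = 83033.2604
PV_due = 83033.2604 * 1.02
= 84693.9256


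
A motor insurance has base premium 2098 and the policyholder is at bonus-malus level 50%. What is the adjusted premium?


adjusted = base * BM_level / 100
= 2098 * 50 / 100
= 2098 * 0.5
= 1049.0


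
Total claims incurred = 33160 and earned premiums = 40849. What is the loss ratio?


Loss ratio = claims / premiums
= 33160 / 40849
= 0.8118


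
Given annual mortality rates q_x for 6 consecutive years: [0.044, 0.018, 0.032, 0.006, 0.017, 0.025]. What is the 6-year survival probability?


p_k = 1 - q_k for each year
Survival = product of (1 - q_k)
= 0.956 * 0.982 * 0.968 * 0.994 * 0.983 * 0.975
= 0.8657


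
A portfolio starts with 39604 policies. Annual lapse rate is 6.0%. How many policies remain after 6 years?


remaining = initial * (1 - lapse)^years
= 39604 * (1 - 0.06)^6
= 39604 * 0.68987
= 27321.6028


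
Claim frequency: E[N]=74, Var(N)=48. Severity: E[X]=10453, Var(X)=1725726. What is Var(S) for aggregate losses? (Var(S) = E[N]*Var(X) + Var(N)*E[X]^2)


Var(S) = E[N]*Var(X) + Var(N)*E[X]^2
= 74*1725726 + 48*10453^2
= 127703724 + 5244730032
= 5.3724e+09


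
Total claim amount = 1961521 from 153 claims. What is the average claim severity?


severity = total / number
= 1961521 / 153
= 12820.3987


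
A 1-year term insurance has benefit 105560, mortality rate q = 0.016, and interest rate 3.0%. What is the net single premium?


NSP = benefit * q * v
v = 1/(1+i) = 0.970874
NSP = 105560 * 0.016 * 0.970874
= 1639.767


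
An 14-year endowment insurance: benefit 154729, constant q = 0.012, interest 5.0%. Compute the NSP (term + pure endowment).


Term component = 17174.0954
Pure endowment = 14_p_x * v^14 * benefit = 0.844495 * 0.505068 * 154729 = 65996.1736
NSP = 83170.269


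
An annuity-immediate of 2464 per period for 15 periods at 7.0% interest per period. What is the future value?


FV = PMT * ((1+i)^n - 1) / i
= 2464 * ((1.07)^15 - 1) / 0.07
= 2464 * (2.759032 - 1) / 0.07
= 61917.9102


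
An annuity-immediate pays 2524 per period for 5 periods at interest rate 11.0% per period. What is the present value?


PV = PMT * (1 - (1+i)^(-n)) / i
= 2524 * (1 - (1+0.11)^(-5)) / 0.11
= 2524 * (1 - 0.593451) / 0.11
= 2524 * 3.695897
= 9328.4441


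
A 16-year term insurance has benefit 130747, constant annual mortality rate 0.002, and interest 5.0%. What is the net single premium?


NSP = benefit * sum_{k=0}^{n-1} k_p_x * q * v^(k+1)
With constant q=0.002, v=0.952381
Sum = 0.021397
NSP = 130747 * 0.021397
= 2797.6348


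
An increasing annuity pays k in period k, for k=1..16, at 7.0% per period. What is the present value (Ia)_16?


(Ia)_n = sum_{k=1}^{n} k * v^k, v = 1/(1+i)
v = 0.934579
Sum computed term by term:
(Ia)_16 = 66.9737


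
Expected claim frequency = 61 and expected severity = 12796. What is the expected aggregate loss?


E[S] = E[N] * E[X]
= 61 * 12796
= 780556


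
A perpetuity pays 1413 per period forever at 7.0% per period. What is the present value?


PV = PMT / i
= 1413 / 0.07
= 20185.7143


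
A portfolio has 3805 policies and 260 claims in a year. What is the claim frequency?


frequency = claims / policies
= 260 / 3805
= 0.0683


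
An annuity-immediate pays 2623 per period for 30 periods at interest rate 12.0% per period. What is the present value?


PV = PMT * (1 - (1+i)^(-n)) / i
= 2623 * (1 - (1+0.12)^(-30)) / 0.12
= 2623 * (1 - 0.033378) / 0.12
= 2623 * 8.055184
= 21128.7475


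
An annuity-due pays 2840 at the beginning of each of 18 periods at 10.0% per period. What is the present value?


PV_due = PMT * (1-(1+i)^(-n))/i * (1+i)
PV_immediate = 23292.0104
PV_due = 23292.0104 * 1.1
= 25621.2114


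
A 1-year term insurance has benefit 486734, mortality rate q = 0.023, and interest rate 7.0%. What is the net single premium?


NSP = benefit * q * v
v = 1/(1+i) = 0.934579
NSP = 486734 * 0.023 * 0.934579
= 10462.5065


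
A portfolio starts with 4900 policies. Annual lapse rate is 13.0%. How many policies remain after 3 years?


remaining = initial * (1 - lapse)^years
= 4900 * (1 - 0.13)^3
= 4900 * 0.658503
= 3226.6647


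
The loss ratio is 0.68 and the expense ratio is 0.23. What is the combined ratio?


Combined ratio = loss ratio + expense ratio
= 0.68 + 0.23
= 0.91


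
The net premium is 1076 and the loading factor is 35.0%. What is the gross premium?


Gross = net * (1 + loading)
= 1076 * (1 + 0.35)
= 1076 * 1.35
= 1452.6


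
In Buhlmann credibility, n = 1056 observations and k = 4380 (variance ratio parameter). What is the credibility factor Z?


Z = n / (n + k)
= 1056 / (1056 + 4380)
= 1056 / 5436
= 0.1943


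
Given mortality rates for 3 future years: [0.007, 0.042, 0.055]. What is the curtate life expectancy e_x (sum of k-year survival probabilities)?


e_x = sum_{k=1}^{n} k_p_x
k_p_x values:
  1_p_x = 0.993
  2_p_x = 0.951294
  3_p_x = 0.898973
e_x = 2.8433


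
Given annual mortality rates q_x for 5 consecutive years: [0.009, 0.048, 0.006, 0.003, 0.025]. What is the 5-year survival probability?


p_k = 1 - q_k for each year
Survival = product of (1 - q_k)
= 0.991 * 0.952 * 0.994 * 0.997 * 0.975
= 0.9116


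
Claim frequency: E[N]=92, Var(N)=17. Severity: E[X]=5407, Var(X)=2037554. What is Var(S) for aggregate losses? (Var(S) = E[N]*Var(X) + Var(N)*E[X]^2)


Var(S) = E[N]*Var(X) + Var(N)*E[X]^2
= 92*2037554 + 17*5407^2
= 187454968 + 497006033
= 6.8446e+08


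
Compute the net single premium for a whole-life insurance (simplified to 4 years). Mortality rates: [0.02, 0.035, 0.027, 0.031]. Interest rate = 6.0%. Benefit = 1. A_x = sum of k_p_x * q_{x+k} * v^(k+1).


v = 0.943396
Year 0: k_p_x=1.0, q=0.02, term=0.018868
Year 1: k_p_x=0.98, q=0.035, term=0.030527
Year 2: k_p_x=0.9457, q=0.027, term=0.021439
Year 3: k_p_x=0.920166, q=0.031, term=0.022595
A_x = 0.0934


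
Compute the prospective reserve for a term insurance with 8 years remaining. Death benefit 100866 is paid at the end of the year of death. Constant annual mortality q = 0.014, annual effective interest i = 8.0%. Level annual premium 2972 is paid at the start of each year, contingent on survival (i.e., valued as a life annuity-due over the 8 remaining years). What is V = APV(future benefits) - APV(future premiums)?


v = 1/(1+i) = 0.925926
APV(future benefits) per unit = sum_{k=0}^{7} k_p_x * q * v^(k+1) = 0.077053
APV(future benefits) = 100866 * 0.077053 = 7772.0574
Life annuity-due factor ä_{x:8} = sum_{k=0}^{7} k_p_x * v^k = 5.944111
APV(future premiums) = 2972 * 5.944111 = 17665.8982
V = 7772.0574 - 17665.8982
= -9893.8408


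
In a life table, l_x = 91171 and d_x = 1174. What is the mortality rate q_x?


q_x = d_x / l_x
= 1174 / 91171
= 0.0129


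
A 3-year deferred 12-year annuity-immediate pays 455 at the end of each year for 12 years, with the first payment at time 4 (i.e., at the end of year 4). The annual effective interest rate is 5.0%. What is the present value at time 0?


PV at time 3 of the 12-year annuity-immediate:
a_n = 455 * (1-(1+0.05)^(-12))/0.05 = 4032.7795
Discount back 3 years to time 0:
PV = 4032.7795 * (1+0.05)^(-3)
= 4032.7795 * 0.863838
= 3483.6666


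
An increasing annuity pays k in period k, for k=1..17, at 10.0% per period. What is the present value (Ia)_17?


(Ia)_n = sum_{k=1}^{n} k * v^k, v = 1/(1+i)
v = 0.909091
Sum computed term by term:
(Ia)_17 = 54.6035


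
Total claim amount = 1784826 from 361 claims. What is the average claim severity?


severity = total / number
= 1784826 / 361
= 4944.1163


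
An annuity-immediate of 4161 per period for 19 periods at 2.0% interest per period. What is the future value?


FV = PMT * ((1+i)^n - 1) / i
= 4161 * ((1.02)^19 - 1) / 0.02
= 4161 * (1.456811 - 1) / 0.02
= 95039.5644


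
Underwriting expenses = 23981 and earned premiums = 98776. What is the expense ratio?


Expense ratio = expenses / premiums
= 23981 / 98776
= 0.2428


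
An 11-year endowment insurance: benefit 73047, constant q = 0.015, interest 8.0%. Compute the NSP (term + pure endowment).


Term component = 7344.7667
Pure endowment = 11_p_x * v^11 * benefit = 0.846834 * 0.428883 * 73047 = 26530.1441
NSP = 33874.9109


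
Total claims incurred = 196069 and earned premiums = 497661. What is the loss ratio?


Loss ratio = claims / premiums
= 196069 / 497661
= 0.394


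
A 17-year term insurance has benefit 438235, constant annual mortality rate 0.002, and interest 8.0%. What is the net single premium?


NSP = benefit * sum_{k=0}^{n-1} k_p_x * q * v^(k+1)
With constant q=0.002, v=0.925926
Sum = 0.018019
NSP = 438235 * 0.018019
= 7896.5097


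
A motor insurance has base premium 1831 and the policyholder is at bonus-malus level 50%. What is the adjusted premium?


adjusted = base * BM_level / 100
= 1831 * 50 / 100
= 1831 * 0.5
= 915.5


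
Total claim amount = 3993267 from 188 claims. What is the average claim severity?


severity = total / number
= 3993267 / 188
= 21240.7819


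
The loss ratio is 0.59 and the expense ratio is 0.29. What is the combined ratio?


Combined ratio = loss ratio + expense ratio
= 0.59 + 0.29
= 0.88


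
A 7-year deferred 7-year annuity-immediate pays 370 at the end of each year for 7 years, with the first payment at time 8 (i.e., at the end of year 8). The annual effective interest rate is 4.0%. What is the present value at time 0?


PV at time 7 of the 7-year annuity-immediate:
a_n = 370 * (1-(1+0.04)^(-7))/0.04 = 2220.7602
Discount back 7 years to time 0:
PV = 2220.7602 * (1+0.04)^(-7)
= 2220.7602 * 0.759918
= 1687.5953


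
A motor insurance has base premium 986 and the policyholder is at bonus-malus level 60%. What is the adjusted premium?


adjusted = base * BM_level / 100
= 986 * 60 / 100
= 986 * 0.6
= 591.6


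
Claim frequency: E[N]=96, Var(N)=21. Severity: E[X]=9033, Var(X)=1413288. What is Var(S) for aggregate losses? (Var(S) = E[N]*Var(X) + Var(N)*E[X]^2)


Var(S) = E[N]*Var(X) + Var(N)*E[X]^2
= 96*1413288 + 21*9033^2
= 135675648 + 1713496869
= 1.8492e+09


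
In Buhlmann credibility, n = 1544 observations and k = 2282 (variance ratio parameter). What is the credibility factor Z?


Z = n / (n + k)
= 1544 / (1544 + 2282)
= 1544 / 3826
= 0.4036


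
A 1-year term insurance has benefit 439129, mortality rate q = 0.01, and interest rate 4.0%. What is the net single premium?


NSP = benefit * q * v
v = 1/(1+i) = 0.961538
NSP = 439129 * 0.01 * 0.961538
= 4222.3942


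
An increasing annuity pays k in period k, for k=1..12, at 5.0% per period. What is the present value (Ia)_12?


(Ia)_n = sum_{k=1}^{n} k * v^k, v = 1/(1+i)
v = 0.952381
Sum computed term by term:
(Ia)_12 = 52.4873


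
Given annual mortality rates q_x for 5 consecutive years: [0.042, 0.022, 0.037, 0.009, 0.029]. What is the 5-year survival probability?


p_k = 1 - q_k for each year
Survival = product of (1 - q_k)
= 0.958 * 0.978 * 0.963 * 0.991 * 0.971
= 0.8682


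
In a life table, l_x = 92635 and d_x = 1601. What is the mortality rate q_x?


q_x = d_x / l_x
= 1601 / 92635
= 0.0173


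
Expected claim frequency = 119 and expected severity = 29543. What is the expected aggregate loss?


E[S] = E[N] * E[X]
= 119 * 29543
= 3.5156e+06


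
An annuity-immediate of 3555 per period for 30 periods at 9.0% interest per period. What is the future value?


FV = PMT * ((1+i)^n - 1) / i
= 3555 * ((1.09)^30 - 1) / 0.09
= 3555 * (13.267678 - 1) / 0.09
= 484573.2995


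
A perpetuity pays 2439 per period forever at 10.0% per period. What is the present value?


PV = PMT / i
= 2439 / 0.1
= 24390.0


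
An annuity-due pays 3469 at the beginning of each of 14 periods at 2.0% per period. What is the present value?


PV_due = PMT * (1-(1+i)^(-n))/i * (1+i)
PV_immediate = 41996.577
PV_due = 41996.577 * 1.02
= 42836.5085


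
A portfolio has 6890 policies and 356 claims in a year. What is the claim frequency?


frequency = claims / policies
= 356 / 6890
= 0.0517


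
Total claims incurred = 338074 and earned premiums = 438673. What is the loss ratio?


Loss ratio = claims / premiums
= 338074 / 438673
= 0.7707


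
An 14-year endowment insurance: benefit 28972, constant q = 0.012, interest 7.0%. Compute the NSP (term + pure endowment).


Term component = 2851.2271
Pure endowment = 14_p_x * v^14 * benefit = 0.844495 * 0.387817 * 28972 = 9488.6147
NSP = 12339.8418


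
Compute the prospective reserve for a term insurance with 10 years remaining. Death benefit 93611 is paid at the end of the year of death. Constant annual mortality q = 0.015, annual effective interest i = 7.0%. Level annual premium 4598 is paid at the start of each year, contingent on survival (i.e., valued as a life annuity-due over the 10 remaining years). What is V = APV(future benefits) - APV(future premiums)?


v = 1/(1+i) = 0.934579
APV(future benefits) per unit = sum_{k=0}^{9} k_p_x * q * v^(k+1) = 0.099345
APV(future benefits) = 93611 * 0.099345 = 9299.8119
Life annuity-due factor ä_{x:10} = sum_{k=0}^{9} k_p_x * v^k = 7.086631
APV(future premiums) = 4598 * 7.086631 = 32584.3276
V = 9299.8119 - 32584.3276
= -23284.5157


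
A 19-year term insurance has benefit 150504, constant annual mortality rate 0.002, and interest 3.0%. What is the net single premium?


NSP = benefit * sum_{k=0}^{n-1} k_p_x * q * v^(k+1)
With constant q=0.002, v=0.970874
Sum = 0.028187
NSP = 150504 * 0.028187
= 4242.3235


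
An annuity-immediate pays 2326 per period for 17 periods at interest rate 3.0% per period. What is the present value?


PV = PMT * (1 - (1+i)^(-n)) / i
= 2326 * (1 - (1+0.03)^(-17)) / 0.03
= 2326 * (1 - 0.605016) / 0.03
= 2326 * 13.166118
= 30624.3916


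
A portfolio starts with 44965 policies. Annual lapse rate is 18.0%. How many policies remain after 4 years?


remaining = initial * (1 - lapse)^years
= 44965 * (1 - 0.18)^4
= 44965 * 0.452122
= 20329.6549


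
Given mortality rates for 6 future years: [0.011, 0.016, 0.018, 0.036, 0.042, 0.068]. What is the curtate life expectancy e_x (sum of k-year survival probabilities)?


e_x = sum_{k=1}^{n} k_p_x
k_p_x values:
  1_p_x = 0.989
  2_p_x = 0.973176
  3_p_x = 0.955659
  4_p_x = 0.921255
  5_p_x = 0.882562
  6_p_x = 0.822548
e_x = 5.5442


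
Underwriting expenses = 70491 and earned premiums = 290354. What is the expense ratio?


Expense ratio = expenses / premiums
= 70491 / 290354
= 0.2428


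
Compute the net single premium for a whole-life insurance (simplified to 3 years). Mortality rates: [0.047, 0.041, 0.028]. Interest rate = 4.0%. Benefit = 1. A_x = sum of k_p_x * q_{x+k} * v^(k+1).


v = 0.961538
Year 0: k_p_x=1.0, q=0.047, term=0.045192
Year 1: k_p_x=0.953, q=0.041, term=0.036125
Year 2: k_p_x=0.913927, q=0.028, term=0.022749
A_x = 0.1041


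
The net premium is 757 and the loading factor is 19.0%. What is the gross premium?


Gross = net * (1 + loading)
= 757 * (1 + 0.19)
= 757 * 1.19
= 900.83


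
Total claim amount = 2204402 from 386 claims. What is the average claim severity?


severity = total / number
= 2204402 / 386
= 5710.886


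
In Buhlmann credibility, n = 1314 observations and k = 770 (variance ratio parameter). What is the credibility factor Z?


Z = n / (n + k)
= 1314 / (1314 + 770)
= 1314 / 2084
= 0.6305


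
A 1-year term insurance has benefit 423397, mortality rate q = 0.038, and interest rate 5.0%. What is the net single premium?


NSP = benefit * q * v
v = 1/(1+i) = 0.952381
NSP = 423397 * 0.038 * 0.952381
= 15322.939


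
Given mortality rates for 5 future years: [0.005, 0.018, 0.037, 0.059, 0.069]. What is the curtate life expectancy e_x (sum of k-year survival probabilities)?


e_x = sum_{k=1}^{n} k_p_x
k_p_x values:
  1_p_x = 0.995
  2_p_x = 0.97709
  3_p_x = 0.940938
  4_p_x = 0.885422
  5_p_x = 0.824328
e_x = 4.6228


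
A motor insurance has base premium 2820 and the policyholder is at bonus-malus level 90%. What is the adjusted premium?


adjusted = base * BM_level / 100
= 2820 * 90 / 100
= 2820 * 0.9
= 2538.0


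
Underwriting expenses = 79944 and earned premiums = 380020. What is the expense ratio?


Expense ratio = expenses / premiums
= 79944 / 380020
= 0.2104


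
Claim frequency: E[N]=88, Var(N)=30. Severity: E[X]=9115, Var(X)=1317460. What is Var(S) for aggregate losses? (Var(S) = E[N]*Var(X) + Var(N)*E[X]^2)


Var(S) = E[N]*Var(X) + Var(N)*E[X]^2
= 88*1317460 + 30*9115^2
= 115936480 + 2492496750
= 2.6084e+09


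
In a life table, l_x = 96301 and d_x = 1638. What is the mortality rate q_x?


q_x = d_x / l_x
= 1638 / 96301
= 0.017


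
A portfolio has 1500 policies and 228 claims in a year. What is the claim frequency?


frequency = claims / policies
= 228 / 1500
= 0.152


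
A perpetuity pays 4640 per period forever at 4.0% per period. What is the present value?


PV = PMT / i
= 4640 / 0.04
= 116000.0


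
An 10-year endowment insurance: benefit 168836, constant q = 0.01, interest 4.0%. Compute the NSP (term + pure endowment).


Term component = 13136.5171
Pure endowment = 10_p_x * v^10 * benefit = 0.904382 * 0.675564 * 168836 = 103153.4143
NSP = 116289.9315


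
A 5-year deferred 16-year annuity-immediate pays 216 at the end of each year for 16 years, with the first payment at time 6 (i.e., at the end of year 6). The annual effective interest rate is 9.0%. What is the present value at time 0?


PV at time 5 of the 16-year annuity-immediate:
a_n = 216 * (1-(1+0.09)^(-16))/0.09 = 1795.5126
Discount back 5 years to time 0:
PV = 1795.5126 * (1+0.09)^(-5)
= 1795.5126 * 0.649931
= 1166.96


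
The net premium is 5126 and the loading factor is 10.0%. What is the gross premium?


Gross = net * (1 + loading)
= 5126 * (1 + 0.1)
= 5126 * 1.1
= 5638.6


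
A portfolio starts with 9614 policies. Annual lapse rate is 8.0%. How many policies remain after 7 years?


remaining = initial * (1 - lapse)^years
= 9614 * (1 - 0.08)^7
= 9614 * 0.557847
= 5363.1372


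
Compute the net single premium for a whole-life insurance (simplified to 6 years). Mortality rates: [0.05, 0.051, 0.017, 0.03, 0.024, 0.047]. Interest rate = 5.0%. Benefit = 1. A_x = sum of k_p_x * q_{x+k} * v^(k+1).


v = 0.952381
Year 0: k_p_x=1.0, q=0.05, term=0.047619
Year 1: k_p_x=0.95, q=0.051, term=0.043946
Year 2: k_p_x=0.90155, q=0.017, term=0.013239
Year 3: k_p_x=0.886224, q=0.03, term=0.021873
Year 4: k_p_x=0.859637, q=0.024, term=0.016165
Year 5: k_p_x=0.839006, q=0.047, term=0.029426
A_x = 0.1723


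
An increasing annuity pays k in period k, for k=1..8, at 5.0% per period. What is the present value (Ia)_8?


(Ia)_n = sum_{k=1}^{n} k * v^k, v = 1/(1+i)
v = 0.952381
Sum computed term by term:
(Ia)_8 = 27.4332


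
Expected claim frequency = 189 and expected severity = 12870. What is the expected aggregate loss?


E[S] = E[N] * E[X]
= 189 * 12870
= 2.4324e+06


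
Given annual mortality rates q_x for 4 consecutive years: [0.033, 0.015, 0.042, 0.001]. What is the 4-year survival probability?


p_k = 1 - q_k for each year
Survival = product of (1 - q_k)
= 0.967 * 0.985 * 0.958 * 0.999
= 0.9116


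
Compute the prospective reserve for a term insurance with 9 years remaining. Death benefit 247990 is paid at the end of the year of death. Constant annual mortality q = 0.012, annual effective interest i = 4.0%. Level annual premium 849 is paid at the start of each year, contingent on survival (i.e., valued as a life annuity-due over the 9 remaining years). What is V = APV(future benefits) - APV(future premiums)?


v = 1/(1+i) = 0.961538
APV(future benefits) per unit = sum_{k=0}^{8} k_p_x * q * v^(k+1) = 0.085327
APV(future benefits) = 247990 * 0.085327 = 21160.2574
Life annuity-due factor ä_{x:9} = sum_{k=0}^{8} k_p_x * v^k = 7.395012
APV(future premiums) = 849 * 7.395012 = 6278.365
V = 21160.2574 - 6278.365
= 14881.8924


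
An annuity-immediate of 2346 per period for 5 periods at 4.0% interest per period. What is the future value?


FV = PMT * ((1+i)^n - 1) / i
= 2346 * ((1.04)^5 - 1) / 0.04
= 2346 * (1.216653 - 1) / 0.04
= 12706.6927


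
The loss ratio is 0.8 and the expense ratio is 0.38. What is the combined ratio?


Combined ratio = loss ratio + expense ratio
= 0.8 + 0.38
= 1.18


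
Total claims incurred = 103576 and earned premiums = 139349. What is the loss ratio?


Loss ratio = claims / premiums
= 103576 / 139349
= 0.7433


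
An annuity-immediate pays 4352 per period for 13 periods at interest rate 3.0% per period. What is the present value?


PV = PMT * (1 - (1+i)^(-n)) / i
= 4352 * (1 - (1+0.03)^(-13)) / 0.03
= 4352 * (1 - 0.680951) / 0.03
= 4352 * 10.634955
= 46283.3256


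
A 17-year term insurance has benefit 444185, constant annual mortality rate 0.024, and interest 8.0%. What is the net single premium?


NSP = benefit * sum_{k=0}^{n-1} k_p_x * q * v^(k+1)
With constant q=0.024, v=0.925926
Sum = 0.189501
NSP = 444185 * 0.189501
= 84173.286


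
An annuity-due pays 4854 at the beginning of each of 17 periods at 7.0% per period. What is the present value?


PV_due = PMT * (1-(1+i)^(-n))/i * (1+i)
PV_immediate = 47390.6844
PV_due = 47390.6844 * 1.07
= 50708.0323


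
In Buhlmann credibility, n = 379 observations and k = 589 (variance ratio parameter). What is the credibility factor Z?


Z = n / (n + k)
= 379 / (379 + 589)
= 379 / 968
= 0.3915


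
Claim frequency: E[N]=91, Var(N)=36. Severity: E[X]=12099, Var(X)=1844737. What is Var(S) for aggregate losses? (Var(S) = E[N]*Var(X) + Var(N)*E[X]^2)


Var(S) = E[N]*Var(X) + Var(N)*E[X]^2
= 91*1844737 + 36*12099^2
= 167871067 + 5269888836
= 5.4378e+09


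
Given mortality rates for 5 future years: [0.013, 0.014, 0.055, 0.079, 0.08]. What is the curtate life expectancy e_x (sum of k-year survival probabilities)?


e_x = sum_{k=1}^{n} k_p_x
k_p_x values:
  1_p_x = 0.987
  2_p_x = 0.973182
  3_p_x = 0.919657
  4_p_x = 0.847004
  5_p_x = 0.779244
e_x = 4.5061


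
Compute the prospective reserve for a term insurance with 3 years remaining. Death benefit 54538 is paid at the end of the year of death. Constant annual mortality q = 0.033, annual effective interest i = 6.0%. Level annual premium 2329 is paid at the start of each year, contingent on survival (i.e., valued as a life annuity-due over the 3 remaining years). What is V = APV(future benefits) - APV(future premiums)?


v = 1/(1+i) = 0.943396
APV(future benefits) per unit = sum_{k=0}^{2} k_p_x * q * v^(k+1) = 0.085442
APV(future benefits) = 54538 * 0.085442 = 4659.8178
Life annuity-due factor ä_{x:3} = sum_{k=0}^{2} k_p_x * v^k = 2.74449
APV(future premiums) = 2329 * 2.74449 = 6391.9173
V = 4659.8178 - 6391.9173
= -1732.0994


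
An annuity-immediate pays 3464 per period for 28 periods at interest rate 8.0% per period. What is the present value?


PV = PMT * (1 - (1+i)^(-n)) / i
= 3464 * (1 - (1+0.08)^(-28)) / 0.08
= 3464 * (1 - 0.115914) / 0.08
= 3464 * 11.051078
= 38280.9359


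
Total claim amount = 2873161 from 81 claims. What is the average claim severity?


severity = total / number
= 2873161 / 81
= 35471.1235


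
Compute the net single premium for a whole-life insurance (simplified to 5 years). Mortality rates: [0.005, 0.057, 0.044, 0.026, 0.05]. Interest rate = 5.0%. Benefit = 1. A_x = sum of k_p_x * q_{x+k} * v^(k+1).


v = 0.952381
Year 0: k_p_x=1.0, q=0.005, term=0.004762
Year 1: k_p_x=0.995, q=0.057, term=0.051442
Year 2: k_p_x=0.938285, q=0.044, term=0.035663
Year 3: k_p_x=0.897, q=0.026, term=0.019187
Year 4: k_p_x=0.873678, q=0.05, term=0.034227
A_x = 0.1453


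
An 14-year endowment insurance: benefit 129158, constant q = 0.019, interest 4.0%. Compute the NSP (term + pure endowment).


Term component = 23231.1582
Pure endowment = 14_p_x * v^14 * benefit = 0.76448 * 0.577475 * 129158 = 57019.1402
NSP = 80250.2985


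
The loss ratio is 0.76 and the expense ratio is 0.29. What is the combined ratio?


Combined ratio = loss ratio + expense ratio
= 0.76 + 0.29
= 1.05


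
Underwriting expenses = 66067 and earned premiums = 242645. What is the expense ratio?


Expense ratio = expenses / premiums
= 66067 / 242645
= 0.2723


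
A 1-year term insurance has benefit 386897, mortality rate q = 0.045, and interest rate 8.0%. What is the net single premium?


NSP = benefit * q * v
v = 1/(1+i) = 0.925926
NSP = 386897 * 0.045 * 0.925926
= 16120.7083


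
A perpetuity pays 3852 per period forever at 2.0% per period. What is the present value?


PV = PMT / i
= 3852 / 0.02
= 192600.0


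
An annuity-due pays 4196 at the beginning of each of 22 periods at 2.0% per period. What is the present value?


PV_due = PMT * (1-(1+i)^(-n))/i * (1+i)
PV_immediate = 74093.1702
PV_due = 74093.1702 * 1.02
= 75575.0336


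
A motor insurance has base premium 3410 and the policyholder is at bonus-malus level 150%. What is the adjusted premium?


adjusted = base * BM_level / 100
= 3410 * 150 / 100
= 3410 * 1.5
= 5115.0


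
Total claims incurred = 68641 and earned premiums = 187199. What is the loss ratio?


Loss ratio = claims / premiums
= 68641 / 187199
= 0.3667


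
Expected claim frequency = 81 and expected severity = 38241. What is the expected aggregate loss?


E[S] = E[N] * E[X]
= 81 * 38241
= 3.0975e+06


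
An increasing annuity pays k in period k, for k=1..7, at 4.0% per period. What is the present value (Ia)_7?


(Ia)_n = sum_{k=1}^{n} k * v^k, v = 1/(1+i)
v = 0.961538
Sum computed term by term:
(Ia)_7 = 23.0678


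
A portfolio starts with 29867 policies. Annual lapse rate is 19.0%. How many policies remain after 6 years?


remaining = initial * (1 - lapse)^years
= 29867 * (1 - 0.19)^6
= 29867 * 0.28243
= 8435.323


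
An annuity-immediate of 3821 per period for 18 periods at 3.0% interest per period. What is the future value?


FV = PMT * ((1+i)^n - 1) / i
= 3821 * ((1.03)^18 - 1) / 0.03
= 3821 * (1.702433 - 1) / 0.03
= 89466.5576


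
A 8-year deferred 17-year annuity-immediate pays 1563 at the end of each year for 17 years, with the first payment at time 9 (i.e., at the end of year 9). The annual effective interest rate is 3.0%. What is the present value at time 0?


PV at time 8 of the 17-year annuity-immediate:
a_n = 1563 * (1-(1+0.03)^(-17))/0.03 = 20578.6432
Discount back 8 years to time 0:
PV = 20578.6432 * (1+0.03)^(-8)
= 20578.6432 * 0.789409
= 16244.9709


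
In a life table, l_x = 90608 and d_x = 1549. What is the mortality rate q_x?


q_x = d_x / l_x
= 1549 / 90608
= 0.0171


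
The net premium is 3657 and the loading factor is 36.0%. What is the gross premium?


Gross = net * (1 + loading)
= 3657 * (1 + 0.36)
= 3657 * 1.36
= 4973.52


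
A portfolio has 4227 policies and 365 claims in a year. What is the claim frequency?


frequency = claims / policies
= 365 / 4227
= 0.0863


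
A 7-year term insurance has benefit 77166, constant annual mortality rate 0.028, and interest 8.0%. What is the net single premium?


NSP = benefit * sum_{k=0}^{n-1} k_p_x * q * v^(k+1)
With constant q=0.028, v=0.925926
Sum = 0.135256
NSP = 77166 * 0.135256
= 10437.1922


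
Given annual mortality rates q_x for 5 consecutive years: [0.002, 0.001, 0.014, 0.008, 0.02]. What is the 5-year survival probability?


p_k = 1 - q_k for each year
Survival = product of (1 - q_k)
= 0.998 * 0.999 * 0.986 * 0.992 * 0.98
= 0.9557


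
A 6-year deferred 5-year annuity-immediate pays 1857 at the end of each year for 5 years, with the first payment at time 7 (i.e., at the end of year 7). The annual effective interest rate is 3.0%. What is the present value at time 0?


PV at time 6 of the 5-year annuity-immediate:
a_n = 1857 * (1-(1+0.03)^(-5))/0.03 = 8504.5162
Discount back 6 years to time 0:
PV = 8504.5162 * (1+0.03)^(-6)
= 8504.5162 * 0.837484
= 7122.3985


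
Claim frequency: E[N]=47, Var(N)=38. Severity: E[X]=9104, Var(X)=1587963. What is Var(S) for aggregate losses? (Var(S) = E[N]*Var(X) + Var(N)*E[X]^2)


Var(S) = E[N]*Var(X) + Var(N)*E[X]^2
= 47*1587963 + 38*9104^2
= 74634261 + 3149547008
= 3.2242e+09


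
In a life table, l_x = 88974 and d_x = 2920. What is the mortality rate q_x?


q_x = d_x / l_x
= 2920 / 88974
= 0.0328


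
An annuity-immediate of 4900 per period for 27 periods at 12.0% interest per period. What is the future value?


FV = PMT * ((1+i)^n - 1) / i
= 4900 * ((1.12)^27 - 1) / 0.12
= 4900 * (21.324881 - 1) / 0.12
= 829932.6323


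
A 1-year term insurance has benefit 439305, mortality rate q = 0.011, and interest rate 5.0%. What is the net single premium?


NSP = benefit * q * v
v = 1/(1+i) = 0.952381
NSP = 439305 * 0.011 * 0.952381
= 4602.2429


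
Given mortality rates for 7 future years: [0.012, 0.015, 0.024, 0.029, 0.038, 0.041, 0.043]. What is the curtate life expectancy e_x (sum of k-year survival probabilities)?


e_x = sum_{k=1}^{n} k_p_x
k_p_x values:
  1_p_x = 0.988
  2_p_x = 0.97318
  3_p_x = 0.949824
  4_p_x = 0.922279
  5_p_x = 0.887232
  6_p_x = 0.850856
  7_p_x = 0.814269
e_x = 6.3856


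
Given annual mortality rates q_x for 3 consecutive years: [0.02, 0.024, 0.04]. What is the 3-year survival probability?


p_k = 1 - q_k for each year
Survival = product of (1 - q_k)
= 0.98 * 0.976 * 0.96
= 0.9182


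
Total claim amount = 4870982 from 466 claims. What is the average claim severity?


severity = total / number
= 4870982 / 466
= 10452.7511


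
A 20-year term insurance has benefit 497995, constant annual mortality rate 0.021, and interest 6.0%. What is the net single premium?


NSP = benefit * sum_{k=0}^{n-1} k_p_x * q * v^(k+1)
With constant q=0.021, v=0.943396
Sum = 0.206382
NSP = 497995 * 0.206382
= 102777.0907


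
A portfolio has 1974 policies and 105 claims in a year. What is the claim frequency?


frequency = claims / policies
= 105 / 1974
= 0.0532


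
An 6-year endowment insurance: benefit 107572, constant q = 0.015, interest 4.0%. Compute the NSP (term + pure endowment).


Term component = 8161.7581
Pure endowment = 6_p_x * v^6 * benefit = 0.913308 * 0.790315 * 107572 = 77645.5535
NSP = 85807.3117


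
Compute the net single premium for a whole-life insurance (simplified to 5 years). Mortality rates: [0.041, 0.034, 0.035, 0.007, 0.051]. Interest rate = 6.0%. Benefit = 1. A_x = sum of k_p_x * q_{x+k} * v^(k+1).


v = 0.943396
Year 0: k_p_x=1.0, q=0.041, term=0.038679
Year 1: k_p_x=0.959, q=0.034, term=0.029019
Year 2: k_p_x=0.926394, q=0.035, term=0.027224
Year 3: k_p_x=0.89397, q=0.007, term=0.004957
Year 4: k_p_x=0.887712, q=0.051, term=0.033831
A_x = 0.1337


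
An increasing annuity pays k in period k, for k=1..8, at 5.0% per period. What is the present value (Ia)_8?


(Ia)_n = sum_{k=1}^{n} k * v^k, v = 1/(1+i)
v = 0.952381
Sum computed term by term:
(Ia)_8 = 27.4332


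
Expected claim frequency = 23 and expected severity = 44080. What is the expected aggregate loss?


E[S] = E[N] * E[X]
= 23 * 44080
= 1.0138e+06


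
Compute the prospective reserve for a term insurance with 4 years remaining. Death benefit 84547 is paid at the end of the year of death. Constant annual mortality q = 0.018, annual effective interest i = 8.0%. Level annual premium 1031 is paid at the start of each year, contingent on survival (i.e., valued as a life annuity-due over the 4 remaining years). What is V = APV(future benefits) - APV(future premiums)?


v = 1/(1+i) = 0.925926
APV(future benefits) per unit = sum_{k=0}^{3} k_p_x * q * v^(k+1) = 0.058129
APV(future benefits) = 84547 * 0.058129 = 4914.6381
Life annuity-due factor ä_{x:4} = sum_{k=0}^{3} k_p_x * v^k = 3.487744
APV(future premiums) = 1031 * 3.487744 = 3595.864
V = 4914.6381 - 3595.864
= 1318.7741


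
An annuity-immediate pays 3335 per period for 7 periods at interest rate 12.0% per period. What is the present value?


PV = PMT * (1 - (1+i)^(-n)) / i
= 3335 * (1 - (1+0.12)^(-7)) / 0.12
= 3335 * (1 - 0.452349) / 0.12
= 3335 * 4.563757
= 15220.1281


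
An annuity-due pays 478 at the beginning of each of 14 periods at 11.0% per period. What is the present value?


PV_due = PMT * (1-(1+i)^(-n))/i * (1+i)
PV_immediate = 3337.3316
PV_due = 3337.3316 * 1.11
= 3704.4381


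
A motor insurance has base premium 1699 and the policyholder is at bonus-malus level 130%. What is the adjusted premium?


adjusted = base * BM_level / 100
= 1699 * 130 / 100
= 1699 * 1.3
= 2208.7


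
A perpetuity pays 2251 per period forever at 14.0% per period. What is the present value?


PV = PMT / i
= 2251 / 0.14
= 16078.5714


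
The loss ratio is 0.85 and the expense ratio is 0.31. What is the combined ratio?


Combined ratio = loss ratio + expense ratio
= 0.85 + 0.31
= 1.16


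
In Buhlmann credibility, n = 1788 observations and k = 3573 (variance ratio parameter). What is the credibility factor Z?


Z = n / (n + k)
= 1788 / (1788 + 3573)
= 1788 / 5361
= 0.3335


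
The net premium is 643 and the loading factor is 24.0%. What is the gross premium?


Gross = net * (1 + loading)
= 643 * (1 + 0.24)
= 643 * 1.24
= 797.32


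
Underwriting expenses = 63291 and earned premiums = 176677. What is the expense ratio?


Expense ratio = expenses / premiums
= 63291 / 176677
= 0.3582


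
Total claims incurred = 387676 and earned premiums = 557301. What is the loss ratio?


Loss ratio = claims / premiums
= 387676 / 557301
= 0.6956


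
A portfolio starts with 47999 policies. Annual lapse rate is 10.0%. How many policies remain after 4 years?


remaining = initial * (1 - lapse)^years
= 47999 * (1 - 0.1)^4
= 47999 * 0.6561
= 31492.1439


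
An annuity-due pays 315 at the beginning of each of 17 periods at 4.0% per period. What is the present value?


PV_due = PMT * (1-(1+i)^(-n))/i * (1+i)
PV_immediate = 3832.1857
PV_due = 3832.1857 * 1.04
= 3985.4731


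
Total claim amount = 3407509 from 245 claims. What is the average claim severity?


severity = total / number
= 3407509 / 245
= 13908.2


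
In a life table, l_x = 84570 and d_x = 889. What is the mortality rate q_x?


q_x = d_x / l_x
= 889 / 84570
= 0.0105


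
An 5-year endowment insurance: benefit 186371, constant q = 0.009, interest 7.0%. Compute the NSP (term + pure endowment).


Term component = 6762.9853
Pure endowment = 5_p_x * v^5 * benefit = 0.955803 * 0.712986 * 186371 = 127007.018
NSP = 133770.0033


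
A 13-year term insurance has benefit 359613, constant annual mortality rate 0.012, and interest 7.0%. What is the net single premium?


NSP = benefit * sum_{k=0}^{n-1} k_p_x * q * v^(k+1)
With constant q=0.012, v=0.934579
Sum = 0.094435
NSP = 359613 * 0.094435
= 33960.1773


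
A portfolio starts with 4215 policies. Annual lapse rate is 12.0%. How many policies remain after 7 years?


remaining = initial * (1 - lapse)^years
= 4215 * (1 - 0.12)^7
= 4215 * 0.408676
= 1722.5676


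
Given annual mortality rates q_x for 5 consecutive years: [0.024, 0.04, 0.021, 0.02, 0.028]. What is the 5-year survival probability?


p_k = 1 - q_k for each year
Survival = product of (1 - q_k)
= 0.976 * 0.96 * 0.979 * 0.98 * 0.972
= 0.8738


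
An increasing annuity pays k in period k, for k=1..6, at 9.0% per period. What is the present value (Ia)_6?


(Ia)_n = sum_{k=1}^{n} k * v^k, v = 1/(1+i)
v = 0.917431
Sum computed term by term:
(Ia)_6 = 14.5783


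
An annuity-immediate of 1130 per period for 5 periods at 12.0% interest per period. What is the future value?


FV = PMT * ((1+i)^n - 1) / i
= 1130 * ((1.12)^5 - 1) / 0.12
= 1130 * (1.762342 - 1) / 0.12
= 7178.7175


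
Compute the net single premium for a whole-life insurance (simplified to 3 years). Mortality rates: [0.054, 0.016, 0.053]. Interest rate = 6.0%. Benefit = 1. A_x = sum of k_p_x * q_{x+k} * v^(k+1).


v = 0.943396
Year 0: k_p_x=1.0, q=0.054, term=0.050943
Year 1: k_p_x=0.946, q=0.016, term=0.013471
Year 2: k_p_x=0.930864, q=0.053, term=0.041423
A_x = 0.1058
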